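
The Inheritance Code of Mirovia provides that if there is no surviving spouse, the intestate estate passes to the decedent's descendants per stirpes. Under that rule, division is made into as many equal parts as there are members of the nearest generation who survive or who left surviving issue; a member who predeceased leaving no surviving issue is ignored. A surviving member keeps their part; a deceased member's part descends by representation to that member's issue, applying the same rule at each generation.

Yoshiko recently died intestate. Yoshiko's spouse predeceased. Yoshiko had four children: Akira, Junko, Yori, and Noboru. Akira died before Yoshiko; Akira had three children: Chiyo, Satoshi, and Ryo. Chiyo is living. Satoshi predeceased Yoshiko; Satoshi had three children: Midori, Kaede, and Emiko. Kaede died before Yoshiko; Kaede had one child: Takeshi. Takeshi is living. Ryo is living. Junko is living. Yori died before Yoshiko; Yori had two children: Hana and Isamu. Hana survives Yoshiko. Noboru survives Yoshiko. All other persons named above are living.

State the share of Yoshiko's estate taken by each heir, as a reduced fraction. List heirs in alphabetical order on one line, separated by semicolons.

There is no surviving spouse, so the entire estate passes to Yoshiko's descendants per stirpes.
The estate is divided into 4 equal shares of 1/4 among Akira, Junko, Yori, Noboru.
Akira predeceased; the 1/4 allotted to Akira's branch passes to Akira's issue by representation.
The 1/4 is divided into 3 equal shares of 1/12 among Chiyo, Satoshi, Ryo.
Chiyo is living and takes 1/12.
Satoshi predeceased; the 1/12 allotted to Satoshi's branch passes to Satoshi's issue by representation.
The 1/12 is divided into 3 equal shares of 1/36 among Midori, Kaede, Emiko.
Midori is living and takes 1/36.
Kaede predeceased; the 1/36 allotted to Kaede's branch passes to Kaede's issue by representation.
Takeshi is the sole taker at this level and receives the full 1/36.
Emiko is living and takes 1/36.
Ryo is living and takes 1/12.
Junko is living and takes 1/4.
Yori predeceased; the 1/4 allotted to Yori's branch passes to Yori's issue by representation.
The 1/4 is divided into 2 equal shares of 1/8 among Hana, Isamu.
Hana is living and takes 1/8.
Isamu is living and takes 1/8.
Noboru is living and takes 1/4.

Chiyo 1/12; Emiko 1/36; Hana 1/8; Isamu 1/8; Junko 1/4; Midori 1/36; Noboru 1/4; Ryo 1/12; Takeshi 1/36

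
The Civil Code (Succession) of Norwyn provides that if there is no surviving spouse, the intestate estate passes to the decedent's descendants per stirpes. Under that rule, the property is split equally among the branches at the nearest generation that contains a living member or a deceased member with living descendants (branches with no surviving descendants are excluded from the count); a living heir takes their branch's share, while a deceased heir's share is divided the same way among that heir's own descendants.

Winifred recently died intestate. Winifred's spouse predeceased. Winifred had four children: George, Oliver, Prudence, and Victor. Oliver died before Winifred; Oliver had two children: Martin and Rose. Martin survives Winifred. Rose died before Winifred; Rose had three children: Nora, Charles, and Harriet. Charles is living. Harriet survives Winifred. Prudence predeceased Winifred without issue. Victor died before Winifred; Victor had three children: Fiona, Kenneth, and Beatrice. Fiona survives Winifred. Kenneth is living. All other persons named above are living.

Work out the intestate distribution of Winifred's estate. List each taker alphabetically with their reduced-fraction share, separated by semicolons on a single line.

There is no surviving spouse, so the entire estate passes to Winifred's descendants per stirpes.
Prudence left no surviving issue, so that branch lapses and is disregarded.
The estate is divided into 3 equal shares of 1/3 among George, Oliver, Victor.
George is living and takes 1/3.
Oliver predeceased; the 1/3 allotted to Oliver's branch passes to Oliver's issue by representation.
The 1/3 is divided into 2 equal shares of 1/6 among Martin, Rose.
Martin is living and takes 1/6.
Rose predeceased; the 1/6 allotted to Rose's branch passes to Rose's issue by representation.
The 1/6 is divided into 3 equal shares of 1/18 among Nora, Charles, Harriet.
Nora is living and takes 1/18.
Charles is living and takes 1/18.
Harriet is living and takes 1/18.
Victor predeceased; the 1/3 allotted to Victor's branch passes to Victor's issue by representation.
The 1/3 is divided into 3 equal shares of 1/9 among Fiona, Kenneth, Beatrice.
Fiona is living and takes 1/9.
Kenneth is living and takes 1/9.
Beatrice is living and takes 1/9.

Beatrice 1/9; Charles 1/18; Fiona 1/9; George 1/3; Harriet 1/18; Kenneth 1/9; Martin 1/6; Nora 1/18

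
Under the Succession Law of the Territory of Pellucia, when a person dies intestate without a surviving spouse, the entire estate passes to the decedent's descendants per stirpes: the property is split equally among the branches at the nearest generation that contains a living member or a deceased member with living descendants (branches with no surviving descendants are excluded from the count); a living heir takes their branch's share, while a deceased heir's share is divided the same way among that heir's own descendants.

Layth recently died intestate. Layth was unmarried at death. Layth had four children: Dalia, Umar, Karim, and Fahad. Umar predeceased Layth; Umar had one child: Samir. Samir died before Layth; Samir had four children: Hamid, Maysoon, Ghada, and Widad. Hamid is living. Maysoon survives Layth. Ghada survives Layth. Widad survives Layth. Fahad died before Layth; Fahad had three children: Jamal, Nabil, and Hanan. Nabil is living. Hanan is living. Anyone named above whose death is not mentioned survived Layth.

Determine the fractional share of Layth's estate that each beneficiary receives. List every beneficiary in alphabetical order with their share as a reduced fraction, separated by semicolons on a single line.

Dalia 1/4; Ghada 1/16; Hamid 1/16; Hanan 1/12; Jamal 1/12; Karim 1/4; Maysoon 1/16; Nabil 1/12; Widad 1/16

There is no surviving spouse, so the entire estate passes to Layth's descendants per stirpes.
The estate is divided into 4 equal shares of 1/4 among Dalia, Umar, Karim, Fahad.
Dalia is living and takes 1/4.
Umar predeceased; the 1/4 allotted to Umar's branch passes to Umar's issue by representation.
Samir's line is the sole branch at this level, so the full 1/4 passes to Samir's issue by representation.
The 1/4 is divided into 4 equal shares of 1/16 among Hamid, Maysoon, Ghada, Widad.
Hamid is living and takes 1/16.
Maysoon is living and takes 1/16.
Ghada is living and takes 1/16.
Widad is living and takes 1/16.
Karim is living and takes 1/4.
Fahad predeceased; the 1/4 allotted to Fahad's branch passes to Fahad's issue by representation.
The 1/4 is divided into 3 equal shares of 1/12 among Jamal, Nabil, Hanan.
Jamal is living and takes 1/12.
Nabil is living and takes 1/12.
Hanan is living and takes 1/12.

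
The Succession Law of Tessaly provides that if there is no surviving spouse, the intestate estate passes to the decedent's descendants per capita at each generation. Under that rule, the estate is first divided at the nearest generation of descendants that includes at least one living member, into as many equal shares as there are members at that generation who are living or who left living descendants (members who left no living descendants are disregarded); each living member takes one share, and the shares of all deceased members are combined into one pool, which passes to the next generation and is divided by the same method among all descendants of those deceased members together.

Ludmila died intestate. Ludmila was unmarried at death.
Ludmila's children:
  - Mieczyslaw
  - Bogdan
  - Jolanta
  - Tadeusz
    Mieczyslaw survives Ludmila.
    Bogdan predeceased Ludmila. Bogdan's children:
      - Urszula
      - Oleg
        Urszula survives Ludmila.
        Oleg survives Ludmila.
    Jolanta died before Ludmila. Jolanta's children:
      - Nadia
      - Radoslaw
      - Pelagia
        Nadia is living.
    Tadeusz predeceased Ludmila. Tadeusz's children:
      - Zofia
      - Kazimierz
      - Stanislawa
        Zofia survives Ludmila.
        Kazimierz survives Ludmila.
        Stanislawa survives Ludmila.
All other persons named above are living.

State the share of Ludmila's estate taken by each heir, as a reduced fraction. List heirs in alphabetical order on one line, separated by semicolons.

There is no surviving spouse, so the entire estate passes to Ludmila's descendants per capita at each generation.
At generation 1 (Mieczyslaw, Bogdan, Jolanta, Tadeusz) there are 4 shares of (1)/4 = 1/4 each.
Living: Mieczyslaw — each takes 1/4.
Deceased: Bogdan, Jolanta, and Tadeusz. Their combined 3/4 is pooled and carried to generation 2.
At generation 2 (Urszula, Oleg, Nadia, Radoslaw, Pelagia, Zofia, Kazimierz, Stanislawa) there are 8 shares of (3/4)/8 = 3/32 each.
Living: Urszula, Oleg, Nadia, Radoslaw, Pelagia, Zofia, Kazimierz, and Stanislawa — each takes 3/32.

Kazimierz 3/32; Mieczyslaw 1/4; Nadia 3/32; Oleg 3/32; Pelagia 3/32; Radoslaw 3/32; Stanislawa 3/32; Urszula 3/32; Zofia 3/32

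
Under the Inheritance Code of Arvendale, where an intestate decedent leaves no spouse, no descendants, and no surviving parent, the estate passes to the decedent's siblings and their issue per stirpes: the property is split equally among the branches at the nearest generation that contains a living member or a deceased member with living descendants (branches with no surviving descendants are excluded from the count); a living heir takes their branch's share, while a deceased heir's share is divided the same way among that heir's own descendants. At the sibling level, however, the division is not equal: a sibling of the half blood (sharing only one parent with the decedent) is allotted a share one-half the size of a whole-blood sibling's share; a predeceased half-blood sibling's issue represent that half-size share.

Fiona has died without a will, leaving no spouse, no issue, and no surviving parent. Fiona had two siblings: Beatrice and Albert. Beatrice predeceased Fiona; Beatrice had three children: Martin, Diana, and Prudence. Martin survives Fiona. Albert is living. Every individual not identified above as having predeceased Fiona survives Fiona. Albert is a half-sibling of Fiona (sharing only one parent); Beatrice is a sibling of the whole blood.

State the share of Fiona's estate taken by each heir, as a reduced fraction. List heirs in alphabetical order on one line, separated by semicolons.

Albert 1/3; Diana 2/9; Martin 2/9; Prudence 2/9

No spouse, descendants, or parent survives, so the estate passes to Fiona's siblings per stirpes.
Half-blood siblings count for one-half the weight of whole-blood siblings at the initial division.
Dividing 1 in proportion to weights (total weight 3/2): Beatrice (weight 1) → 2/3; Albert (weight 1/2) → 1/3.
Beatrice predeceased; the 2/3 allotted to Beatrice's branch passes to Beatrice's issue by representation.
The 2/3 is divided into 3 equal shares of 2/9 among Martin, Diana, Prudence.
Martin is living and takes 2/9.
Diana is living and takes 2/9.
Prudence is living and takes 2/9.
Albert is living and takes 1/3.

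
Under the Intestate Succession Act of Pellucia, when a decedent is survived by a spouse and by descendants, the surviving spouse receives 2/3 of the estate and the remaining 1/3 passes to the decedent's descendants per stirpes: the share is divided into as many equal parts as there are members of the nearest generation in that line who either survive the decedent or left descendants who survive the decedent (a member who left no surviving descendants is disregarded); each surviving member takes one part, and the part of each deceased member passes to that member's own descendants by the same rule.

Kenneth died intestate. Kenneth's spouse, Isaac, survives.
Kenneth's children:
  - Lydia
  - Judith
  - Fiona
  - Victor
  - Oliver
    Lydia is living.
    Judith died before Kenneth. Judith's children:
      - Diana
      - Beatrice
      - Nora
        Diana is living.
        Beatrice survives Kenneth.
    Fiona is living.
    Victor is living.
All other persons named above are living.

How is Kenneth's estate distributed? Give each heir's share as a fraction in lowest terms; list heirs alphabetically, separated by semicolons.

Beatrice 1/45; Diana 1/45; Fiona 1/15; Isaac 2/3; Lydia 1/15; Nora 1/45; Oliver 1/15; Victor 1/15

Isaac, as surviving spouse, takes 2/3.
The remaining 1/3 passes to Kenneth's descendants per stirpes.
The 1/3 is divided into 5 equal shares of 1/15 among Lydia, Judith, Fiona, Victor, Oliver.
Lydia is living and takes 1/15.
Judith predeceased; the 1/15 allotted to Judith's branch passes to Judith's issue by representation.
The 1/15 is divided into 3 equal shares of 1/45 among Diana, Beatrice, Nora.
Diana is living and takes 1/45.
Beatrice is living and takes 1/45.
Nora is living and takes 1/45.
Fiona is living and takes 1/15.
Victor is living and takes 1/15.
Oliver is living and takes 1/15.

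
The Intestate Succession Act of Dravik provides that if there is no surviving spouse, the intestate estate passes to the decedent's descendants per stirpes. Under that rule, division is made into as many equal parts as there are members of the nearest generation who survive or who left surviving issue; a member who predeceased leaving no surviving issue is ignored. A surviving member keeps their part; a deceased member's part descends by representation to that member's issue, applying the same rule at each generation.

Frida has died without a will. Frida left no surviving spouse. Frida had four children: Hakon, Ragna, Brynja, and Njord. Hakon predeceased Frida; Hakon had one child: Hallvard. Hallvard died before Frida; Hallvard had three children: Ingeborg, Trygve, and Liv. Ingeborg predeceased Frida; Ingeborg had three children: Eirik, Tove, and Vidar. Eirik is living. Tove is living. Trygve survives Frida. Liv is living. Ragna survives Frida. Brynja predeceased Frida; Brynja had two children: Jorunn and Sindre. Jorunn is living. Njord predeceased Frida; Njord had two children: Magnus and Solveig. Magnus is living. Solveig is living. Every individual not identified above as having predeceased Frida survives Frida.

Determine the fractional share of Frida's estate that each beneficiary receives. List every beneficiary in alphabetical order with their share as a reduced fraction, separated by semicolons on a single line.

Eirik 1/36; Jorunn 1/8; Liv 1/12; Magnus 1/8; Ragna 1/4; Sindre 1/8; Solveig 1/8; Tove 1/36; Trygve 1/12; Vidar 1/36

There is no surviving spouse, so the entire estate passes to Frida's descendants per stirpes.
The estate is divided into 4 equal shares of 1/4 among Hakon, Ragna, Brynja, Njord.
Hakon predeceased; the 1/4 allotted to Hakon's branch passes to Hakon's issue by representation.
Hallvard's line is the sole branch at this level, so the full 1/4 passes to Hallvard's issue by representation.
The 1/4 is divided into 3 equal shares of 1/12 among Ingeborg, Trygve, Liv.
Ingeborg predeceased; the 1/12 allotted to Ingeborg's branch passes to Ingeborg's issue by representation.
The 1/12 is divided into 3 equal shares of 1/36 among Eirik, Tove, Vidar.
Eirik is living and takes 1/36.
Tove is living and takes 1/36.
Vidar is living and takes 1/36.
Trygve is living and takes 1/12.
Liv is living and takes 1/12.
Ragna is living and takes 1/4.
Brynja predeceased; the 1/4 allotted to Brynja's branch passes to Brynja's issue by representation.
The 1/4 is divided into 2 equal shares of 1/8 among Jorunn, Sindre.
Jorunn is living and takes 1/8.
Sindre is living and takes 1/8.
Njord predeceased; the 1/4 allotted to Njord's branch passes to Njord's issue by representation.
The 1/4 is divided into 2 equal shares of 1/8 among Magnus, Solveig.
Magnus is living and takes 1/8.
Solveig is living and takes 1/8.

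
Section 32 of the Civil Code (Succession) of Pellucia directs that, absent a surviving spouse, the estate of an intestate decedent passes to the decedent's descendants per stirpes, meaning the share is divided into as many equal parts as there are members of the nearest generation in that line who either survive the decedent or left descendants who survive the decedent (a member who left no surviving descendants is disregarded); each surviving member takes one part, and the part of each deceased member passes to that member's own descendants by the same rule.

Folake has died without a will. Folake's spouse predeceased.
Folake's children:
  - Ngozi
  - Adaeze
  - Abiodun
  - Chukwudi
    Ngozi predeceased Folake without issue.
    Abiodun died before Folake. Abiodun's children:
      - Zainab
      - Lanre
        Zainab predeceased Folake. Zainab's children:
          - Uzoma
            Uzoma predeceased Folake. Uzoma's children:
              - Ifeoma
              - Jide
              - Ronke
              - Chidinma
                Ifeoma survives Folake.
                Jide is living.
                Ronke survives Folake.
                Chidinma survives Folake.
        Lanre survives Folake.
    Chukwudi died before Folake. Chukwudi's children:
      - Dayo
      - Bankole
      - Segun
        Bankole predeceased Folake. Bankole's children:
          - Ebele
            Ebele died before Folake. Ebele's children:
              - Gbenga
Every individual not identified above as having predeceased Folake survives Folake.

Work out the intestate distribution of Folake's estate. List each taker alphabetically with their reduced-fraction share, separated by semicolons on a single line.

There is no surviving spouse, so the entire estate passes to Folake's descendants per stirpes.
Ngozi left no surviving issue, so that branch lapses and is disregarded.
The estate is divided into 3 equal shares of 1/3 among Adaeze, Abiodun, Chukwudi.
Adaeze is living and takes 1/3.
Abiodun predeceased; the 1/3 allotted to Abiodun's branch passes to Abiodun's issue by representation.
The 1/3 is divided into 2 equal shares of 1/6 among Zainab, Lanre.
Zainab predeceased; the 1/6 allotted to Zainab's branch passes to Zainab's issue by representation.
Uzoma's line is the sole branch at this level, so the full 1/6 passes to Uzoma's issue by representation.
The 1/6 is divided into 4 equal shares of 1/24 among Ifeoma, Jide, Ronke, Chidinma.
Ifeoma is living and takes 1/24.
Jide is living and takes 1/24.
Ronke is living and takes 1/24.
Chidinma is living and takes 1/24.
Lanre is living and takes 1/6.
Chukwudi predeceased; the 1/3 allotted to Chukwudi's branch passes to Chukwudi's issue by representation.
The 1/3 is divided into 3 equal shares of 1/9 among Dayo, Bankole, Segun.
Dayo is living and takes 1/9.
Bankole predeceased; the 1/9 allotted to Bankole's branch passes to Bankole's issue by representation.
Ebele's line is the sole branch at this level, so the full 1/9 passes to Ebele's issue by representation.
Gbenga is the sole taker at this level and receives the full 1/9.
Segun is living and takes 1/9.

Adaeze 1/3; Chidinma 1/24; Dayo 1/9; Gbenga 1/9; Ifeoma 1/24; Jide 1/24; Lanre 1/6; Ronke 1/24; Segun 1/9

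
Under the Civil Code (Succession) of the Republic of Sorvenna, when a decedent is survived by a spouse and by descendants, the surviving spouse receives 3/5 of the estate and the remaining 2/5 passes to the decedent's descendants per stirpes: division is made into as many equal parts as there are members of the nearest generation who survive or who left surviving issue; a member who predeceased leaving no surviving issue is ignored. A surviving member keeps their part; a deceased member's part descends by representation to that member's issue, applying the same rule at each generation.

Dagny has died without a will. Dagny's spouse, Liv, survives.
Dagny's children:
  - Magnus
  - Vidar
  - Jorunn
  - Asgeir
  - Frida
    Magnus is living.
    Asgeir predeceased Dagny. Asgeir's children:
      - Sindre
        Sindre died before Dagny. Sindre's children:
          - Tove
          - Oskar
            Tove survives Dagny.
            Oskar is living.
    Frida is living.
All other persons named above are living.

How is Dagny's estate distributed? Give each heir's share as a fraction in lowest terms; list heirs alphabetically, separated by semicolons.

Liv, as surviving spouse, takes 3/5.
The remaining 2/5 passes to Dagny's descendants per stirpes.
The 2/5 is divided into 5 equal shares of 2/25 among Magnus, Vidar, Jorunn, Asgeir, Frida.
Magnus is living and takes 2/25.
Vidar is living and takes 2/25.
Jorunn is living and takes 2/25.
Asgeir predeceased; the 2/25 allotted to Asgeir's branch passes to Asgeir's issue by representation.
Sindre's line is the sole branch at this level, so the full 2/25 passes to Sindre's issue by representation.
The 2/25 is divided into 2 equal shares of 1/25 among Tove, Oskar.
Tove is living and takes 1/25.
Oskar is living and takes 1/25.
Frida is living and takes 2/25.

Frida 2/25; Jorunn 2/25; Liv 3/5; Magnus 2/25; Oskar 1/25; Tove 1/25; Vidar 2/25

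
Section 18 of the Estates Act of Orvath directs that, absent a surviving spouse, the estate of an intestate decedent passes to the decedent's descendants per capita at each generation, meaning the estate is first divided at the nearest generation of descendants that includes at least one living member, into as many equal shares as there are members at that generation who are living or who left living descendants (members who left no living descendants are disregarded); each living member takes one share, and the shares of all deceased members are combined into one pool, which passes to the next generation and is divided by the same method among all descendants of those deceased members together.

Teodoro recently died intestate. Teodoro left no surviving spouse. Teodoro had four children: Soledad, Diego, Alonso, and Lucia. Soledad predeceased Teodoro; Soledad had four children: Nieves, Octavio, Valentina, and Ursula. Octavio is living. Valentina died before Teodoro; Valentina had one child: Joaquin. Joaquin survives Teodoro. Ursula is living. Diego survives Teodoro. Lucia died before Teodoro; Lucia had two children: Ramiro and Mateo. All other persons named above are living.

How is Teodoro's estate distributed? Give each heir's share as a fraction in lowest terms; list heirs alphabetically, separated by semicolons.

Alonso 1/4; Diego 1/4; Joaquin 1/12; Mateo 1/12; Nieves 1/12; Octavio 1/12; Ramiro 1/12; Ursula 1/12

There is no surviving spouse, so the entire estate passes to Teodoro's descendants per capita at each generation.
At generation 1 (Soledad, Diego, Alonso, Lucia) there are 4 shares of (1)/4 = 1/4 each.
Living: Diego and Alonso — each takes 1/4.
Deceased: Soledad and Lucia. Their combined 1/2 is pooled and carried to generation 2.
At generation 2 (Nieves, Octavio, Valentina, Ursula, Ramiro, Mateo) there are 6 shares of (1/2)/6 = 1/12 each.
Living: Nieves, Octavio, Ursula, Ramiro, and Mateo — each takes 1/12.
Deceased: Valentina. That 1/12 share is carried to generation 3.
At generation 3 (Joaquin) there are 1 shares of (1/12)/1 = 1/12 each.
Living: Joaquin — each takes 1/12.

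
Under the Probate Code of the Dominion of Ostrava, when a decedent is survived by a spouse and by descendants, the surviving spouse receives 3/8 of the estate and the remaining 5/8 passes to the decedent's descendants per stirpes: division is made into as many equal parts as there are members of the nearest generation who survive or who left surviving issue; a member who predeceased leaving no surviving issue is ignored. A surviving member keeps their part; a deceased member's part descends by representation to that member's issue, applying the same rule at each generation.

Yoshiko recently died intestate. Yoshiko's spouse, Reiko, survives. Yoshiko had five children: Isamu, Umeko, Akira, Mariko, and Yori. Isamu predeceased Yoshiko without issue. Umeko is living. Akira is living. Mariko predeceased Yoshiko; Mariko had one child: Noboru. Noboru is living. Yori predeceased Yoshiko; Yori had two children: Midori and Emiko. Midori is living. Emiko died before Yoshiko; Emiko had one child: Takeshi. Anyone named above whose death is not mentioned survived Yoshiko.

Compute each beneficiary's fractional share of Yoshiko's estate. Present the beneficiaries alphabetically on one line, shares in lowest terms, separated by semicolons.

Akira 5/32; Midori 5/64; Noboru 5/32; Reiko 3/8; Takeshi 5/64; Umeko 5/32

Reiko, as surviving spouse, takes 3/8.
The remaining 5/8 passes to Yoshiko's descendants per stirpes.
Isamu left no surviving issue, so that branch lapses and is disregarded.
The 5/8 is divided into 4 equal shares of 5/32 among Umeko, Akira, Mariko, Yori.
Umeko is living and takes 5/32.
Akira is living and takes 5/32.
Mariko predeceased; the 5/32 allotted to Mariko's branch passes to Mariko's issue by representation.
Noboru is the sole taker at this level and receives the full 5/32.
Yori predeceased; the 5/32 allotted to Yori's branch passes to Yori's issue by representation.
The 5/32 is divided into 2 equal shares of 5/64 among Midori, Emiko.
Midori is living and takes 5/64.
Emiko predeceased; the 5/64 allotted to Emiko's branch passes to Emiko's issue by representation.
Takeshi is the sole taker at this level and receives the full 5/64.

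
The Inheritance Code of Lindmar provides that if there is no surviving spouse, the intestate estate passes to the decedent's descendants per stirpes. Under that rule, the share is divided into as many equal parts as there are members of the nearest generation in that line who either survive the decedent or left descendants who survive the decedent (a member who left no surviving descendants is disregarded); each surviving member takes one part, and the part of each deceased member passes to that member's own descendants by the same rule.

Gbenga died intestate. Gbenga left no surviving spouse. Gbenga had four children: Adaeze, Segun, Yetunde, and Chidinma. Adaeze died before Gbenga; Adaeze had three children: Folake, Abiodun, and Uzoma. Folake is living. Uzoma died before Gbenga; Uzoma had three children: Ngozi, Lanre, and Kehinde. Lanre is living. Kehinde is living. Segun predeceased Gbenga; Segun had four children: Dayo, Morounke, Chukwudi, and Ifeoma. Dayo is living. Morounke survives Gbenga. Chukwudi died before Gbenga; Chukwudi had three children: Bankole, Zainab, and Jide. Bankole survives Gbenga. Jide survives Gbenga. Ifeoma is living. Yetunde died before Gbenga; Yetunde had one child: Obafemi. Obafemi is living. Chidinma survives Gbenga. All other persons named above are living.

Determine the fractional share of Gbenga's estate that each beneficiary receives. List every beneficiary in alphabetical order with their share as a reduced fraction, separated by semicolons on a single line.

Abiodun 1/12; Bankole 1/48; Chidinma 1/4; Dayo 1/16; Folake 1/12; Ifeoma 1/16; Jide 1/48; Kehinde 1/36; Lanre 1/36; Morounke 1/16; Ngozi 1/36; Obafemi 1/4; Zainab 1/48

There is no surviving spouse, so the entire estate passes to Gbenga's descendants per stirpes.
The estate is divided into 4 equal shares of 1/4 among Adaeze, Segun, Yetunde, Chidinma.
Adaeze predeceased; the 1/4 allotted to Adaeze's branch passes to Adaeze's issue by representation.
The 1/4 is divided into 3 equal shares of 1/12 among Folake, Abiodun, Uzoma.
Folake is living and takes 1/12.
Abiodun is living and takes 1/12.
Uzoma predeceased; the 1/12 allotted to Uzoma's branch passes to Uzoma's issue by representation.
The 1/12 is divided into 3 equal shares of 1/36 among Ngozi, Lanre, Kehinde.
Ngozi is living and takes 1/36.
Lanre is living and takes 1/36.
Kehinde is living and takes 1/36.
Segun predeceased; the 1/4 allotted to Segun's branch passes to Segun's issue by representation.
The 1/4 is divided into 4 equal shares of 1/16 among Dayo, Morounke, Chukwudi, Ifeoma.
Dayo is living and takes 1/16.
Morounke is living and takes 1/16.
Chukwudi predeceased; the 1/16 allotted to Chukwudi's branch passes to Chukwudi's issue by representation.
The 1/16 is divided into 3 equal shares of 1/48 among Bankole, Zainab, Jide.
Bankole is living and takes 1/48.
Zainab is living and takes 1/48.
Jide is living and takes 1/48.
Ifeoma is living and takes 1/16.
Yetunde predeceased; the 1/4 allotted to Yetunde's branch passes to Yetunde's issue by representation.
Obafemi is the sole taker at this level and receives the full 1/4.
Chidinma is living and takes 1/4.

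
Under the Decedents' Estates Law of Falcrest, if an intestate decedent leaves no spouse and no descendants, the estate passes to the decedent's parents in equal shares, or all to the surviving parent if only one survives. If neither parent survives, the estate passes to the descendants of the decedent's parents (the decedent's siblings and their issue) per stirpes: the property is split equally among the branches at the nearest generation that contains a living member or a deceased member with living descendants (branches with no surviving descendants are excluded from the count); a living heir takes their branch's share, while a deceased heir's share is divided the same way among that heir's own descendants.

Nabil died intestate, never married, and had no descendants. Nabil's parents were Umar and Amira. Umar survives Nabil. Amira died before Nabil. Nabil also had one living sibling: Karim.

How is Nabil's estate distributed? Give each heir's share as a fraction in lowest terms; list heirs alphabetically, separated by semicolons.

Only one parent, Umar, survives, so Umar takes the entire estate. The siblings take nothing because a surviving parent has priority.

Umar 1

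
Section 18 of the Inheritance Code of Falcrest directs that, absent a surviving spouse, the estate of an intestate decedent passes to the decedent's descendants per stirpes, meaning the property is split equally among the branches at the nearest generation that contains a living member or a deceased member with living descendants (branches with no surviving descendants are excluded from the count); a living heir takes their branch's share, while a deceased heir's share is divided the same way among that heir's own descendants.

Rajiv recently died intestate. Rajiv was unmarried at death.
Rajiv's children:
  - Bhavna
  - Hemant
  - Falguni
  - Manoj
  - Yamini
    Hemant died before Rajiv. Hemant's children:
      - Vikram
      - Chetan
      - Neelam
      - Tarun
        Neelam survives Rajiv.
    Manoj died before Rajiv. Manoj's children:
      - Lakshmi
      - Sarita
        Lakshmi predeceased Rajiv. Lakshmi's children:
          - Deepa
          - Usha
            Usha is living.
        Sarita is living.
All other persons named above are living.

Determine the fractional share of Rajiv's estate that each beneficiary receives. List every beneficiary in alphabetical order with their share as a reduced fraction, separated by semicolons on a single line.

Bhavna 1/5; Chetan 1/20; Deepa 1/20; Falguni 1/5; Neelam 1/20; Sarita 1/10; Tarun 1/20; Usha 1/20; Vikram 1/20; Yamini 1/5

There is no surviving spouse, so the entire estate passes to Rajiv's descendants per stirpes.
The estate is divided into 5 equal shares of 1/5 among Bhavna, Hemant, Falguni, Manoj, Yamini.
Bhavna is living and takes 1/5.
Hemant predeceased; the 1/5 allotted to Hemant's branch passes to Hemant's issue by representation.
The 1/5 is divided into 4 equal shares of 1/20 among Vikram, Chetan, Neelam, Tarun.
Vikram is living and takes 1/20.
Chetan is living and takes 1/20.
Neelam is living and takes 1/20.
Tarun is living and takes 1/20.
Falguni is living and takes 1/5.
Manoj predeceased; the 1/5 allotted to Manoj's branch passes to Manoj's issue by representation.
The 1/5 is divided into 2 equal shares of 1/10 among Lakshmi, Sarita.
Lakshmi predeceased; the 1/10 allotted to Lakshmi's branch passes to Lakshmi's issue by representation.
The 1/10 is divided into 2 equal shares of 1/20 among Deepa, Usha.
Deepa is living and takes 1/20.
Usha is living and takes 1/20.
Sarita is living and takes 1/10.
Yamini is living and takes 1/5.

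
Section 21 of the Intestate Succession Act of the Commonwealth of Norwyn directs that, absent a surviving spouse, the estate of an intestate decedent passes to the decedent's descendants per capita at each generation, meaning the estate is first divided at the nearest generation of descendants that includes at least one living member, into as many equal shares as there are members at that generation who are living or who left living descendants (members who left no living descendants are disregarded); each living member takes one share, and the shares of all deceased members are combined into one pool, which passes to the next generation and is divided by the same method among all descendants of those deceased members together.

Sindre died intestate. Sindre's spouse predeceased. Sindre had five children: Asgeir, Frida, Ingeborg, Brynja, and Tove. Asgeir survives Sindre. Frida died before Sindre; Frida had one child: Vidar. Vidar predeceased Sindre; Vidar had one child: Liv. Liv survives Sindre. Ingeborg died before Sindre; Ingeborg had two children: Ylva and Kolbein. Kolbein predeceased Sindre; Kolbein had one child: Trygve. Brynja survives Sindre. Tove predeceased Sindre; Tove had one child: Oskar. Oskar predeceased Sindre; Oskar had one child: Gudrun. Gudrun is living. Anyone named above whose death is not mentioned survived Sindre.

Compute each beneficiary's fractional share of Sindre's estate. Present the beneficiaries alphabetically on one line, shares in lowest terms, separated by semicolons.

There is no surviving spouse, so the entire estate passes to Sindre's descendants per capita at each generation.
At generation 1 (Asgeir, Frida, Ingeborg, Brynja, Tove) there are 5 shares of (1)/5 = 1/5 each.
Living: Asgeir and Brynja — each takes 1/5.
Deceased: Frida, Ingeborg, and Tove. Their combined 3/5 is pooled and carried to generation 2.
At generation 2 (Vidar, Ylva, Kolbein, Oskar) there are 4 shares of (3/5)/4 = 3/20 each.
Living: Ylva — each takes 3/20.
Deceased: Vidar, Kolbein, and Oskar. Their combined 9/20 is pooled and carried to generation 3.
At generation 3 (Liv, Trygve, Gudrun) there are 3 shares of (9/20)/3 = 3/20 each.
Living: Liv, Trygve, and Gudrun — each takes 3/20.

Asgeir 1/5; Brynja 1/5; Gudrun 3/20; Liv 3/20; Trygve 3/20; Ylva 3/20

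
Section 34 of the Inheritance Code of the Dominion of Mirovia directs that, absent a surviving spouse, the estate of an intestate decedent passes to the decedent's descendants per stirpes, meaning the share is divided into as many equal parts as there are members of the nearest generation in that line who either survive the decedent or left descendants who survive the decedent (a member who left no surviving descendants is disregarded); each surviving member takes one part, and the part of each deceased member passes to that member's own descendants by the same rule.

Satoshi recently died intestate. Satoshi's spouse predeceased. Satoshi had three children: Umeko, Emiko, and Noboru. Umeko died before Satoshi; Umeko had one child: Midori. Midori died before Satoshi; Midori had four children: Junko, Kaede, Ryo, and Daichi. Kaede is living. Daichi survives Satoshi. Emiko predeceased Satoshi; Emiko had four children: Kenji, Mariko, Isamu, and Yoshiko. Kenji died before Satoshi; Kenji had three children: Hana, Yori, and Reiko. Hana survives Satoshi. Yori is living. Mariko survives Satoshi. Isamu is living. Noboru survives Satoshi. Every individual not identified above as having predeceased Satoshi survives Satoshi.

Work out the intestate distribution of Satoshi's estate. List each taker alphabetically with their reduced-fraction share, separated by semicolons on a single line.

Daichi 1/12; Hana 1/36; Isamu 1/12; Junko 1/12; Kaede 1/12; Mariko 1/12; Noboru 1/3; Reiko 1/36; Ryo 1/12; Yori 1/36; Yoshiko 1/12

There is no surviving spouse, so the entire estate passes to Satoshi's descendants per stirpes.
The estate is divided into 3 equal shares of 1/3 among Umeko, Emiko, Noboru.
Umeko predeceased; the 1/3 allotted to Umeko's branch passes to Umeko's issue by representation.
Midori's line is the sole branch at this level, so the full 1/3 passes to Midori's issue by representation.
The 1/3 is divided into 4 equal shares of 1/12 among Junko, Kaede, Ryo, Daichi.
Junko is living and takes 1/12.
Kaede is living and takes 1/12.
Ryo is living and takes 1/12.
Daichi is living and takes 1/12.
Emiko predeceased; the 1/3 allotted to Emiko's branch passes to Emiko's issue by representation.
The 1/3 is divided into 4 equal shares of 1/12 among Kenji, Mariko, Isamu, Yoshiko.
Kenji predeceased; the 1/12 allotted to Kenji's branch passes to Kenji's issue by representation.
The 1/12 is divided into 3 equal shares of 1/36 among Hana, Yori, Reiko.
Hana is living and takes 1/36.
Yori is living and takes 1/36.
Reiko is living and takes 1/36.
Mariko is living and takes 1/12.
Isamu is living and takes 1/12.
Yoshiko is living and takes 1/12.
Noboru is living and takes 1/3.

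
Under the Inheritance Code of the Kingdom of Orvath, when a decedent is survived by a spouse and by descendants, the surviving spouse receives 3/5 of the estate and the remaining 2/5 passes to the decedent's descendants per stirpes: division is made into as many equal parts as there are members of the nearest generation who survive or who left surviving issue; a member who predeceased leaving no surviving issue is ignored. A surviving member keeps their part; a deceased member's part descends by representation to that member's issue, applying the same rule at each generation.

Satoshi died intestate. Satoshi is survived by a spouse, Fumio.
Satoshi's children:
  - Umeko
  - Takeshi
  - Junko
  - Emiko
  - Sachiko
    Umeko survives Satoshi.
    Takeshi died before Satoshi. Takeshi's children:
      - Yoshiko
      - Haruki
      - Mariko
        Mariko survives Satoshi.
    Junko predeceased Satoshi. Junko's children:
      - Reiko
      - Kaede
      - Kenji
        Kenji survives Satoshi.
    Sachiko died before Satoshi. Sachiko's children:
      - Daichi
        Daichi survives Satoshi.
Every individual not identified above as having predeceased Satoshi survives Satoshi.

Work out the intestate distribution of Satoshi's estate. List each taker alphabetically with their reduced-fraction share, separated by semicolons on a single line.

Daichi 2/25; Emiko 2/25; Fumio 3/5; Haruki 2/75; Kaede 2/75; Kenji 2/75; Mariko 2/75; Reiko 2/75; Umeko 2/25; Yoshiko 2/75

Fumio, as surviving spouse, takes 3/5.
The remaining 2/5 passes to Satoshi's descendants per stirpes.
The 2/5 is divided into 5 equal shares of 2/25 among Umeko, Takeshi, Junko, Emiko, Sachiko.
Umeko is living and takes 2/25.
Takeshi predeceased; the 2/25 allotted to Takeshi's branch passes to Takeshi's issue by representation.
The 2/25 is divided into 3 equal shares of 2/75 among Yoshiko, Haruki, Mariko.
Yoshiko is living and takes 2/75.
Haruki is living and takes 2/75.
Mariko is living and takes 2/75.
Junko predeceased; the 2/25 allotted to Junko's branch passes to Junko's issue by representation.
The 2/25 is divided into 3 equal shares of 2/75 among Reiko, Kaede, Kenji.
Reiko is living and takes 2/75.
Kaede is living and takes 2/75.
Kenji is living and takes 2/75.
Emiko is living and takes 2/25.
Sachiko predeceased; the 2/25 allotted to Sachiko's branch passes to Sachiko's issue by representation.
Daichi is the sole taker at this level and receives the full 2/25.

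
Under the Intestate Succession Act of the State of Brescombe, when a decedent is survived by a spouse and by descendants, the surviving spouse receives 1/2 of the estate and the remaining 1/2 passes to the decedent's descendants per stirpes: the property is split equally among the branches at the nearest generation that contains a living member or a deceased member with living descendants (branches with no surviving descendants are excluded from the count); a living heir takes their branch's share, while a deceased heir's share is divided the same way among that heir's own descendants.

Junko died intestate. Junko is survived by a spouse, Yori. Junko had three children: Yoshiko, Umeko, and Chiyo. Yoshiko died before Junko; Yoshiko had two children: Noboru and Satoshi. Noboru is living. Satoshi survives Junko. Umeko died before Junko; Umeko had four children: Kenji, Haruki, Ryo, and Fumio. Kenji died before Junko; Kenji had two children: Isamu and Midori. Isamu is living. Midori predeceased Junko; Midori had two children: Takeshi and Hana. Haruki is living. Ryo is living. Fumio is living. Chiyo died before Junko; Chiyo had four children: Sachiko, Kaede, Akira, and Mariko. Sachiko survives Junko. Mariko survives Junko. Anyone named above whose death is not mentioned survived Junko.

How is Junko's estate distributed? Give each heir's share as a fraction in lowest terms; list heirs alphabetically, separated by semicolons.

Akira 1/24; Fumio 1/24; Hana 1/96; Haruki 1/24; Isamu 1/48; Kaede 1/24; Mariko 1/24; Noboru 1/12; Ryo 1/24; Sachiko 1/24; Satoshi 1/12; Takeshi 1/96; Yori 1/2

Yori, as surviving spouse, takes 1/2.
The remaining 1/2 passes to Junko's descendants per stirpes.
The 1/2 is divided into 3 equal shares of 1/6 among Yoshiko, Umeko, Chiyo.
Yoshiko predeceased; the 1/6 allotted to Yoshiko's branch passes to Yoshiko's issue by representation.
The 1/6 is divided into 2 equal shares of 1/12 among Noboru, Satoshi.
Noboru is living and takes 1/12.
Satoshi is living and takes 1/12.
Umeko predeceased; the 1/6 allotted to Umeko's branch passes to Umeko's issue by representation.
The 1/6 is divided into 4 equal shares of 1/24 among Kenji, Haruki, Ryo, Fumio.
Kenji predeceased; the 1/24 allotted to Kenji's branch passes to Kenji's issue by representation.
The 1/24 is divided into 2 equal shares of 1/48 among Isamu, Midori.
Isamu is living and takes 1/48.
Midori predeceased; the 1/48 allotted to Midori's branch passes to Midori's issue by representation.
The 1/48 is divided into 2 equal shares of 1/96 among Takeshi, Hana.
Takeshi is living and takes 1/96.
Hana is living and takes 1/96.
Haruki is living and takes 1/24.
Ryo is living and takes 1/24.
Fumio is living and takes 1/24.
Chiyo predeceased; the 1/6 allotted to Chiyo's branch passes to Chiyo's issue by representation.
The 1/6 is divided into 4 equal shares of 1/24 among Sachiko, Kaede, Akira, Mariko.
Sachiko is living and takes 1/24.
Kaede is living and takes 1/24.
Akira is living and takes 1/24.
Mariko is living and takes 1/24.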